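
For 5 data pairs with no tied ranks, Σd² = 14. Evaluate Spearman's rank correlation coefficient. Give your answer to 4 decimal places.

ρ = 1 − 6Σd² / [n(n²−1)] = 1 − 6×14 / (5×24)
  = 1 − 84/120 = 1 − 0.70000 ≈ 0.3000

0.3000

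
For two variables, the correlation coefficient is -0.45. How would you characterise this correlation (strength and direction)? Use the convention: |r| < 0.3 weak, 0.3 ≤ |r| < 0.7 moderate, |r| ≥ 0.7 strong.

r = -0.45 < 0 so the relationship is negative.
|r| = 0.45, which falls in the moderate range.

moderate negative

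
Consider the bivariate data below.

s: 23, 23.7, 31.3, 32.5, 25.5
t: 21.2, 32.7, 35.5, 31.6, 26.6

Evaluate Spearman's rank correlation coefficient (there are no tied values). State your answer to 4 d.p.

Rank s: 1, 2, 4, 5, 3
Rank t: 1, 4, 5, 3, 2
d = rank(s) − rank(t): 0, -2, -1, 2, 1; Σd² = 10
ρ = 1 − 6Σd² / [n(n²−1)] = 1 − 6×10 / (5×24) = 1 − 60/120 ≈ 0.5000

0.5000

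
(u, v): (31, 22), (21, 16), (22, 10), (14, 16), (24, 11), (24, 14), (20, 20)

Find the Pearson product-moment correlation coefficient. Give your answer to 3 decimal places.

n = 7, Σu = 156, Σv = 109, Σu² = 3634, Σv² = 1813, Σuv = 2462
nΣuv − ΣuΣv = 17234 − 17004 = 230
nΣu² − (Σu)² = 25438 − 24336 = 1102; nΣv² − (Σv)² = 12691 − 11881 = 810
r = 230 / √(1102 × 810) = 230 / 944.7857 ≈ 0.243

0.243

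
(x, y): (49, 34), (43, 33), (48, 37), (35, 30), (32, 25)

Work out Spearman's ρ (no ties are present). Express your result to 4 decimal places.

0.9000

Rank x: 5, 3, 4, 2, 1
Rank y: 4, 3, 5, 2, 1
d = rank(x) − rank(y): 1, 0, -1, 0, 0; Σd² = 2
ρ = 1 − 6Σd² / [n(n²−1)] = 1 − 6×2 / (5×24) = 1 − 12/120 ≈ 0.9000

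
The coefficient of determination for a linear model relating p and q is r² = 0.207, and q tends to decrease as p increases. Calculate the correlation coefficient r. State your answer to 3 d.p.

-0.455

|r| = √0.207 = 0.455
The association is negative, so r = −0.455.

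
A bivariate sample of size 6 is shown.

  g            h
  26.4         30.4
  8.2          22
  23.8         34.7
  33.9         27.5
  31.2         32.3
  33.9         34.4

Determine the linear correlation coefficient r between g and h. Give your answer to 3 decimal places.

0.676

n = 6, Σg = 157.4, Σh = 181.3, Σg² = 4602.5, Σh² = 5595.15, Σgh = 4914.99
nΣgh − ΣgΣh = 29489.94 − 28536.62 = 953.32
nΣg² − (Σg)² = 27615 − 24774.76 = 2840.24; nΣh² − (Σh)² = 33570.9 − 32869.69 = 701.21
r = 953.32 / √(2840.24 × 701.21) = 953.32 / 1411.2423 ≈ 0.676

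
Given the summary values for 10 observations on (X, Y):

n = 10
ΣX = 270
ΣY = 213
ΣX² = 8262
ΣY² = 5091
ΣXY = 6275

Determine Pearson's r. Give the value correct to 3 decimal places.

0.714

r = (nΣXY − ΣXΣY) / √[(nΣX² − (ΣX)²)(nΣY² − (ΣY)²)]
Numerator: 10×6275 − 270×213 = 5240
Denominator: √[(82620 − 72900)(50910 − 45369)] = √[9720 × 5541] = 7338.8364
r = 5240 / 7338.8364 ≈ 0.714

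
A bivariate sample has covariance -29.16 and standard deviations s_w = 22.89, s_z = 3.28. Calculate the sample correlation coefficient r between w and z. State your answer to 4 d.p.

-0.3884

r = Cov(w,z) / (s_w · s_z) = -29.16 / (22.89 × 3.28)
  = -29.16 / 75.0792 ≈ -0.3884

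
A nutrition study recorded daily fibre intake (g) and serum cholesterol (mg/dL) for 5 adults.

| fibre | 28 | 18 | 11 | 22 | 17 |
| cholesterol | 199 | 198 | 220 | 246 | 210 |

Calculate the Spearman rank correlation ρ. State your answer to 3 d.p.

-0.200

Rank fibre: 5, 3, 1, 4, 2
Rank cholesterol: 2, 1, 4, 5, 3
d = rank(fibre) − rank(cholesterol): 3, 2, -3, -1, -1; Σd² = 24
ρ = 1 − 6Σd² / [n(n²−1)] = 1 − 6×24 / (5×24) = 1 − 144/120 ≈ -0.200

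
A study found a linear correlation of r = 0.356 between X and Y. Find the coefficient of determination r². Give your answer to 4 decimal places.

0.1267

r² = (0.356)² = 0.1267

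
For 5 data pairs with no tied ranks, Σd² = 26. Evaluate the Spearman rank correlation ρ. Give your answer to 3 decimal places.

ρ = 1 − 6Σd² / [n(n²−1)] = 1 − 6×26 / (5×24)
  = 1 − 156/120 = 1 − 1.3000 ≈ -0.300

-0.300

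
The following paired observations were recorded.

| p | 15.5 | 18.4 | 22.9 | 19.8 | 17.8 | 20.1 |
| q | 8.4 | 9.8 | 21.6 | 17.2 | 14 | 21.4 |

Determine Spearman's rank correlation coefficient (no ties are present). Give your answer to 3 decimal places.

0.943

Rank p: 1, 3, 6, 4, 2, 5
Rank q: 1, 2, 6, 4, 3, 5
d = rank(p) − rank(q): 0, 1, 0, 0, -1, 0; Σd² = 2
ρ = 1 − 6Σd² / [n(n²−1)] = 1 − 6×2 / (6×35) = 1 − 12/210 ≈ 0.943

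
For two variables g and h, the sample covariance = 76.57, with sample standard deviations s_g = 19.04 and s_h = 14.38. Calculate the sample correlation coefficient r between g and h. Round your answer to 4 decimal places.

r = Cov(g,h) / (s_g · s_h) = 76.57 / (19.04 × 14.38)
  = 76.57 / 273.7952 ≈ 0.2797

0.2797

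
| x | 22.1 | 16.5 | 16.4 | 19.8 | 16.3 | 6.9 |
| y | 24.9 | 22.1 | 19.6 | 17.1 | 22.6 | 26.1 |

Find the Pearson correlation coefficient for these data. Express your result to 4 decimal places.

-0.4536

n = 6, Σx = 98, Σy = 132.4, Σx² = 1734.96, Σy² = 2976.96, Σxy = 2123.43
nΣxy − ΣxΣy = 12740.58 − 12975.2 = -234.62
nΣx² − (Σx)² = 10409.76 − 9604 = 805.76; nΣy² − (Σy)² = 17861.76 − 17529.76 = 332
r = -234.62 / √(805.76 × 332) = -234.62 / 517.2159 ≈ -0.4536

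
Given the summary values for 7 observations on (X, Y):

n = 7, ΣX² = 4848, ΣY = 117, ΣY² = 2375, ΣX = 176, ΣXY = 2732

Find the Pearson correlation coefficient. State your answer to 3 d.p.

-0.498

r = (nΣXY − ΣXΣY) / √[(nΣX² − (ΣX)²)(nΣY² − (ΣY)²)]
Numerator: 7×2732 − 176×117 = -1468
Denominator: √[(33936 − 30976)(16625 − 13689)] = √[2960 × 2936] = 2947.9756
r = -1468 / 2947.9756 ≈ -0.498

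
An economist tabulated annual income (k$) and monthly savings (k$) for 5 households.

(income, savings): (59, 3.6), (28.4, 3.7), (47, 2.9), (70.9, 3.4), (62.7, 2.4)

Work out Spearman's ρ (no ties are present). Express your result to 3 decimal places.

Rank income: 3, 1, 2, 5, 4
Rank savings: 4, 5, 2, 3, 1
d = rank(income) − rank(savings): -1, -4, 0, 2, 3; Σd² = 30
ρ = 1 − 6Σd² / [n(n²−1)] = 1 − 6×30 / (5×24) = 1 − 180/120 ≈ -0.500

-0.500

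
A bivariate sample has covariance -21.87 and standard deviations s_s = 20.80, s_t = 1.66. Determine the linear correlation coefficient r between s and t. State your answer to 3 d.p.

-0.633

r = Cov(s,t) / (s_s · s_t) = -21.87 / (20.80 × 1.66)
  = -21.87 / 34.5280 ≈ -0.633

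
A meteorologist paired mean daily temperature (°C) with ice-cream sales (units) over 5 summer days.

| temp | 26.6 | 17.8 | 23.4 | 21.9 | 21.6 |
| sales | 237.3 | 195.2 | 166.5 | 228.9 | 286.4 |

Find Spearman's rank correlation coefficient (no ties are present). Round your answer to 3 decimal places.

0.000

Rank temp: 5, 1, 4, 3, 2
Rank sales: 4, 2, 1, 3, 5
d = rank(temp) − rank(sales): 1, -1, 3, 0, -3; Σd² = 20
ρ = 1 − 6Σd² / [n(n²−1)] = 1 − 6×20 / (5×24) = 1 − 120/120 ≈ 0.000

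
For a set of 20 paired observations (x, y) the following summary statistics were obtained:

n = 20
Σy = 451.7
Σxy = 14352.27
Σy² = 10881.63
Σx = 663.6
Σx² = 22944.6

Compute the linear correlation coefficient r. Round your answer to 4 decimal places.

-0.8003

r = (nΣxy − ΣxΣy) / √[(nΣx² − (Σx)²)(nΣy² − (Σy)²)]
Numerator: 20×14352.27 − 663.6×451.7 = -12702.72
Denominator: √[(458892 − 440364.96)(217632.6 − 204032.89)] = √[18527.04 × 13599.71] = 15873.3226
r = -12702.72 / 15873.3226 ≈ -0.8003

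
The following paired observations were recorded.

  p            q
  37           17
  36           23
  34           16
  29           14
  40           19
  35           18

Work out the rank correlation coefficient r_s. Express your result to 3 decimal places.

Rank p: 5, 4, 2, 1, 6, 3
Rank q: 3, 6, 2, 1, 5, 4
d = rank(p) − rank(q): 2, -2, 0, 0, 1, -1; Σd² = 10
ρ = 1 − 6Σd² / [n(n²−1)] = 1 − 6×10 / (6×35) = 1 − 60/210 ≈ 0.714

0.714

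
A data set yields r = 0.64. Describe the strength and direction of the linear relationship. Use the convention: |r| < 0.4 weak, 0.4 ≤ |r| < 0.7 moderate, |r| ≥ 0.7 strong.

moderate positive

r = 0.64 > 0 so the relationship is positive.
|r| = 0.64, which falls in the moderate range.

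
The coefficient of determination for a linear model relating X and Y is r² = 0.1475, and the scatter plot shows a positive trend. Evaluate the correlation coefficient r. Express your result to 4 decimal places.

|r| = √0.1475 = 0.3841
The association is positive, so r = 0.3841.

0.3841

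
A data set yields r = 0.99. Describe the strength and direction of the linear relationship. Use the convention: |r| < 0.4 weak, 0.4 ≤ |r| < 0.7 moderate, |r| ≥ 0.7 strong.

r = 0.99 > 0 so the relationship is positive.
|r| = 0.99, which falls in the strong range.

strong positive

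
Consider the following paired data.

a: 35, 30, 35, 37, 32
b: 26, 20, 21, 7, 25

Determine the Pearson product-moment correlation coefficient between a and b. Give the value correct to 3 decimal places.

-0.501

n = 5, Σa = 169, Σb = 99, Σa² = 5743, Σb² = 2191, Σab = 3304
nΣab − ΣaΣb = 16520 − 16731 = -211
nΣa² − (Σa)² = 28715 − 28561 = 154; nΣb² − (Σb)² = 10955 − 9801 = 1154
r = -211 / √(154 × 1154) = -211 / 421.5638 ≈ -0.501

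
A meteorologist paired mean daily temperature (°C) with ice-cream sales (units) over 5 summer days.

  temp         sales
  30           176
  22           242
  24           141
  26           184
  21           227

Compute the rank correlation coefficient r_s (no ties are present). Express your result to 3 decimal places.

-0.600

Rank temp: 5, 2, 3, 4, 1
Rank sales: 2, 5, 1, 3, 4
d = rank(temp) − rank(sales): 3, -3, 2, 1, -3; Σd² = 32
ρ = 1 − 6Σd² / [n(n²−1)] = 1 − 6×32 / (5×24) = 1 − 192/120 ≈ -0.600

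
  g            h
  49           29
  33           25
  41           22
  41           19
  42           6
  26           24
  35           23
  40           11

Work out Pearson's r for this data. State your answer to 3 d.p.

-0.144

n = 8, Σg = 307, Σh = 159, Σg² = 12117, Σh² = 3573, Σgh = 6048
nΣgh − ΣgΣh = 48384 − 48813 = -429
nΣg² − (Σg)² = 96936 − 94249 = 2687; nΣh² − (Σh)² = 28584 − 25281 = 3303
r = -429 / √(2687 × 3303) = -429 / 2979.1208 ≈ -0.144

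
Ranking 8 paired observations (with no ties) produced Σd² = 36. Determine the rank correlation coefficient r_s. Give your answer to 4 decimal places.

0.5714

ρ = 1 − 6Σd² / [n(n²−1)] = 1 − 6×36 / (8×63)
  = 1 − 216/504 = 1 − 0.42857 ≈ 0.5714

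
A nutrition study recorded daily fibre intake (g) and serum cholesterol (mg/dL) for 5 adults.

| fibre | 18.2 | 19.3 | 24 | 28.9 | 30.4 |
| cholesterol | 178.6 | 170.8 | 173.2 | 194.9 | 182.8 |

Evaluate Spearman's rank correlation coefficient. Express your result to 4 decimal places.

0.6000

Rank fibre: 1, 2, 3, 4, 5
Rank cholesterol: 3, 1, 2, 5, 4
d = rank(fibre) − rank(cholesterol): -2, 1, 1, -1, 1; Σd² = 8
ρ = 1 − 6Σd² / [n(n²−1)] = 1 − 6×8 / (5×24) = 1 − 48/120 ≈ 0.6000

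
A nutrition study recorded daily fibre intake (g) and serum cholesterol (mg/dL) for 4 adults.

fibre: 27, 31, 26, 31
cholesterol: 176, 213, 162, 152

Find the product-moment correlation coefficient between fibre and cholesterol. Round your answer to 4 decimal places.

n = 4, Σx = 115, Σy = 703, Σx² = 3327, Σy² = 125693, Σxy = 20279
nΣxy − ΣxΣy = 81116 − 80845 = 271
nΣx² − (Σx)² = 13308 − 13225 = 83; nΣy² − (Σy)² = 502772 − 494209 = 8563
r = 271 / √(83 × 8563) = 271 / 843.0474 ≈ 0.3215

0.3215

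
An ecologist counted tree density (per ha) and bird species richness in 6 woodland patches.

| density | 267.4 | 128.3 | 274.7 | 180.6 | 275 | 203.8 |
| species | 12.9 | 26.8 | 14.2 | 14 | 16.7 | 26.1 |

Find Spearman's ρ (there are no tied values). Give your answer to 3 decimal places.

Rank density: 4, 1, 5, 2, 6, 3
Rank species: 1, 6, 3, 2, 4, 5
d = rank(density) − rank(species): 3, -5, 2, 0, 2, -2; Σd² = 46
ρ = 1 − 6Σd² / [n(n²−1)] = 1 − 6×46 / (6×35) = 1 − 276/210 ≈ -0.314

-0.314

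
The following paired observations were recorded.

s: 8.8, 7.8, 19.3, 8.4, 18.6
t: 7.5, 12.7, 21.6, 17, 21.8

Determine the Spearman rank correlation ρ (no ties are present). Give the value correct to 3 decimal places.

0.600

Rank s: 3, 1, 5, 2, 4
Rank t: 1, 2, 4, 3, 5
d = rank(s) − rank(t): 2, -1, 1, -1, -1; Σd² = 8
ρ = 1 − 6Σd² / [n(n²−1)] = 1 − 6×8 / (5×24) = 1 − 48/120 ≈ 0.600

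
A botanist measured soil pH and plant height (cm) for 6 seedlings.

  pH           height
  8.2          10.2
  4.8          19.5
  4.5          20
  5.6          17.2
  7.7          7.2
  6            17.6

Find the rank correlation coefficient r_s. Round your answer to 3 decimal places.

-0.886

Rank pH: 6, 2, 1, 3, 5, 4
Rank height: 2, 5, 6, 3, 1, 4
d = rank(pH) − rank(height): 4, -3, -5, 0, 4, 0; Σd² = 66
ρ = 1 − 6Σd² / [n(n²−1)] = 1 − 6×66 / (6×35) = 1 − 396/210 ≈ -0.886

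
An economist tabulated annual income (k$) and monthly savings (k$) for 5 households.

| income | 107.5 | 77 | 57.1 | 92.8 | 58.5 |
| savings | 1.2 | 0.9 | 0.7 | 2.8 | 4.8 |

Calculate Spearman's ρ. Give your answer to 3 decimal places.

0.300

Rank income: 5, 3, 1, 4, 2
Rank savings: 3, 2, 1, 4, 5
d = rank(income) − rank(savings): 2, 1, 0, 0, -3; Σd² = 14
ρ = 1 − 6Σd² / [n(n²−1)] = 1 − 6×14 / (5×24) = 1 − 84/120 ≈ 0.300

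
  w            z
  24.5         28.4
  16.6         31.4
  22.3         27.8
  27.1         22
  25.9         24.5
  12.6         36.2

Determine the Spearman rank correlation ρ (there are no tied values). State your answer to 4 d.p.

Rank w: 4, 2, 3, 6, 5, 1
Rank z: 4, 5, 3, 1, 2, 6
d = rank(w) − rank(z): 0, -3, 0, 5, 3, -5; Σd² = 68
ρ = 1 − 6Σd² / [n(n²−1)] = 1 − 6×68 / (6×35) = 1 − 408/210 ≈ -0.9429

-0.9429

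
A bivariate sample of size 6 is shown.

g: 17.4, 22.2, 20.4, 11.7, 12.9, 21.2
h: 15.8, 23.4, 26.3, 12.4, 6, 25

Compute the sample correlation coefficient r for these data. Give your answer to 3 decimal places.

n = 6, Σg = 105.8, Σh = 108.9, Σg² = 1964.5, Σh² = 2303.65, Σgh = 2083.4
nΣgh − ΣgΣh = 12500.4 − 11521.62 = 978.78
nΣg² − (Σg)² = 11787 − 11193.64 = 593.36; nΣh² − (Σh)² = 13821.9 − 11859.21 = 1962.69
r = 978.78 / √(593.36 × 1962.69) = 978.78 / 1079.1579 ≈ 0.907

0.907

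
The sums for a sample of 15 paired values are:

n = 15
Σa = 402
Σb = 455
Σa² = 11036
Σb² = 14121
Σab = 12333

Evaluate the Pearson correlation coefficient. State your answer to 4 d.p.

0.4802

r = (nΣab − ΣaΣb) / √[(nΣa² − (Σa)²)(nΣb² − (Σb)²)]
Numerator: 15×12333 − 402×455 = 2085
Denominator: √[(165540 − 161604)(211815 − 207025)] = √[3936 × 4790] = 4342.0548
r = 2085 / 4342.0548 ≈ 0.4802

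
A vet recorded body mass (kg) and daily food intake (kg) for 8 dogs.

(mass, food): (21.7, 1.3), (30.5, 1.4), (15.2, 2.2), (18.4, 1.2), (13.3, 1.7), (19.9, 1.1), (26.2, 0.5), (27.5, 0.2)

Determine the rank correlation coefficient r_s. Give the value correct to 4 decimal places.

Rank mass: 5, 8, 2, 3, 1, 4, 6, 7
Rank food: 5, 6, 8, 4, 7, 3, 2, 1
d = rank(mass) − rank(food): 0, 2, -6, -1, -6, 1, 4, 6; Σd² = 130
ρ = 1 − 6Σd² / [n(n²−1)] = 1 − 6×130 / (8×63) = 1 − 780/504 ≈ -0.5476

-0.5476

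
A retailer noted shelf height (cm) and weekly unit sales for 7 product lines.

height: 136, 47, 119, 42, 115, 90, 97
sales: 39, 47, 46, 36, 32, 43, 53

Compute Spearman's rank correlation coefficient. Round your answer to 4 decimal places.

-0.0714

Rank height: 7, 2, 6, 1, 5, 3, 4
Rank sales: 3, 6, 5, 2, 1, 4, 7
d = rank(height) − rank(sales): 4, -4, 1, -1, 4, -1, -3; Σd² = 60
ρ = 1 − 6Σd² / [n(n²−1)] = 1 − 6×60 / (7×48) = 1 − 360/336 ≈ -0.0714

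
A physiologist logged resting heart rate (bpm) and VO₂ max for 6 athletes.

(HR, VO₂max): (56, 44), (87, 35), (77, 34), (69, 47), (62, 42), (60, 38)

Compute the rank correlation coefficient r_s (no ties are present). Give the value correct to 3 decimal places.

-0.543

Rank HR: 1, 6, 5, 4, 3, 2
Rank VO₂max: 5, 2, 1, 6, 4, 3
d = rank(HR) − rank(VO₂max): -4, 4, 4, -2, -1, -1; Σd² = 54
ρ = 1 − 6Σd² / [n(n²−1)] = 1 − 6×54 / (6×35) = 1 − 324/210 ≈ -0.543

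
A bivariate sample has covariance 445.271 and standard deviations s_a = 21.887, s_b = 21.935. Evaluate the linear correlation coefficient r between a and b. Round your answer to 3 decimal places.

r = Cov(a,b) / (s_a · s_b) = 445.271 / (21.887 × 21.935)
  = 445.271 / 480.0913 ≈ 0.927

0.927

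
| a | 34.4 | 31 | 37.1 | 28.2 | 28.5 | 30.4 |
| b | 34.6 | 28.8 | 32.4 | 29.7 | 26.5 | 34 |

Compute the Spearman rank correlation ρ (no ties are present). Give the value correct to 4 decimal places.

0.4857

Rank a: 5, 4, 6, 1, 2, 3
Rank b: 6, 2, 4, 3, 1, 5
d = rank(a) − rank(b): -1, 2, 2, -2, 1, -2; Σd² = 18
ρ = 1 − 6Σd² / [n(n²−1)] = 1 − 6×18 / (6×35) = 1 − 108/210 ≈ 0.4857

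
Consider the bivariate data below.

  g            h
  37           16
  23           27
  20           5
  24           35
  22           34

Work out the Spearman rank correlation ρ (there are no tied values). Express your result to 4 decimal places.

0.3000

Rank g: 5, 3, 1, 4, 2
Rank h: 2, 3, 1, 5, 4
d = rank(g) − rank(h): 3, 0, 0, -1, -2; Σd² = 14
ρ = 1 − 6Σd² / [n(n²−1)] = 1 − 6×14 / (5×24) = 1 − 84/120 ≈ 0.3000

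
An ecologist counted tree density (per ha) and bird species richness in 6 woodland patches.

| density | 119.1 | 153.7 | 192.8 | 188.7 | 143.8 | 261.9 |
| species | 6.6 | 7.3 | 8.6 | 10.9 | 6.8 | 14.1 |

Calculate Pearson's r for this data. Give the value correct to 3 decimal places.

n = 6, Σx = 1060, Σy = 54.3, Σx² = 199858.08, Σy² = 534.67, Σxy = 10293.61
nΣxy − ΣxΣy = 61761.66 − 57558 = 4203.66
nΣx² − (Σx)² = 1199148.48 − 1123600 = 75548.48; nΣy² − (Σy)² = 3208.02 − 2948.49 = 259.53
r = 4203.66 / √(75548.48 × 259.53) = 4203.66 / 4427.9902 ≈ 0.949

0.949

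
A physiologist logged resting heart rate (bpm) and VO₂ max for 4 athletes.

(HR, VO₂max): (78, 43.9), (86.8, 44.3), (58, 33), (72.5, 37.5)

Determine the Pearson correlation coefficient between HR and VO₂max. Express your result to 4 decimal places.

n = 4, Σx = 295.3, Σy = 158.7, Σx² = 22238.49, Σy² = 6384.95, Σxy = 11902.19
nΣxy − ΣxΣy = 47608.76 − 46864.11 = 744.65
nΣx² − (Σx)² = 88953.96 − 87202.09 = 1751.87; nΣy² − (Σy)² = 25539.8 − 25185.69 = 354.11
r = 744.65 / √(1751.87 × 354.11) = 744.65 / 787.6260 ≈ 0.9454

0.9454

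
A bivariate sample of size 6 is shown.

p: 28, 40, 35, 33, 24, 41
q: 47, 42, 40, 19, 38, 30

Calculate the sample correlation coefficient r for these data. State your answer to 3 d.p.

n = 6, Σp = 201, Σq = 216, Σp² = 6955, Σq² = 8278, Σpq = 7165
nΣpq − ΣpΣq = 42990 − 43416 = -426
nΣp² − (Σp)² = 41730 − 40401 = 1329; nΣq² − (Σq)² = 49668 − 46656 = 3012
r = -426 / √(1329 × 3012) = -426 / 2000.7369 ≈ -0.213

-0.213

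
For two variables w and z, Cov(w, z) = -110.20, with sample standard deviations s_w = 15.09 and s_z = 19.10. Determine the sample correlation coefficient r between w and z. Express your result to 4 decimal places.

-0.3823

r = Cov(w,z) / (s_w · s_z) = -110.20 / (15.09 × 19.10)
  = -110.20 / 288.2190 ≈ -0.3823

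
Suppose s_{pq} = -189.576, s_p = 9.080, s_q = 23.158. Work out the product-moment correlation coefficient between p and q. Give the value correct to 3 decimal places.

r = Cov(p,q) / (s_p · s_q) = -189.576 / (9.080 × 23.158)
  = -189.576 / 210.2746 ≈ -0.902

-0.902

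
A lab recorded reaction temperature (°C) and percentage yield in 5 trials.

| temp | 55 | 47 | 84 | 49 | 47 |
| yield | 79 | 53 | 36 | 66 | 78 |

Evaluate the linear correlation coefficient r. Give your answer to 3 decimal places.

n = 5, Σx = 282, Σy = 312, Σx² = 16900, Σy² = 20786, Σxy = 16760
nΣxy − ΣxΣy = 83800 − 87984 = -4184
nΣx² − (Σx)² = 84500 − 79524 = 4976; nΣy² − (Σy)² = 103930 − 97344 = 6586
r = -4184 / √(4976 × 6586) = -4184 / 5724.6778 ≈ -0.731

-0.731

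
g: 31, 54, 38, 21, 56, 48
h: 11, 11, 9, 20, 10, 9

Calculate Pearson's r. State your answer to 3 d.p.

-0.709

n = 6, Σg = 248, Σh = 70, Σg² = 11202, Σh² = 904, Σgh = 2689
nΣgh − ΣgΣh = 16134 − 17360 = -1226
nΣg² − (Σg)² = 67212 − 61504 = 5708; nΣh² − (Σh)² = 5424 − 4900 = 524
r = -1226 / √(5708 × 524) = -1226 / 1729.4485 ≈ -0.709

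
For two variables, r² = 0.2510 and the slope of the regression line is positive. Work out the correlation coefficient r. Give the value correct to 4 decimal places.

0.5010

|r| = √0.2510 = 0.5010
The association is positive, so r = 0.5010.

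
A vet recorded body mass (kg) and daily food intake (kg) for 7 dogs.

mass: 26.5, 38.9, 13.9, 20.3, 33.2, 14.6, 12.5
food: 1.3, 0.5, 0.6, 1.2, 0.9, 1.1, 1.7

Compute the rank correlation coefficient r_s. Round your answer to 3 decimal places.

Rank mass: 5, 7, 2, 4, 6, 3, 1
Rank food: 6, 1, 2, 5, 3, 4, 7
d = rank(mass) − rank(food): -1, 6, 0, -1, 3, -1, -6; Σd² = 84
ρ = 1 − 6Σd² / [n(n²−1)] = 1 − 6×84 / (7×48) = 1 − 504/336 ≈ -0.500

-0.500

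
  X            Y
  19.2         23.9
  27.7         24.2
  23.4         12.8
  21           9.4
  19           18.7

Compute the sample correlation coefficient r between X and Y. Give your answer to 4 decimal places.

0.1895

n = 5, ΣX = 110.3, ΣY = 89, ΣX² = 2485.49, ΣY² = 1758.74, ΣXY = 1981.44
nΣXY − ΣXΣY = 9907.2 − 9816.7 = 90.5
nΣX² − (ΣX)² = 12427.45 − 12166.09 = 261.36; nΣY² − (ΣY)² = 8793.7 − 7921 = 872.7
r = 90.5 / √(261.36 × 872.7) = 90.5 / 477.5865 ≈ 0.1895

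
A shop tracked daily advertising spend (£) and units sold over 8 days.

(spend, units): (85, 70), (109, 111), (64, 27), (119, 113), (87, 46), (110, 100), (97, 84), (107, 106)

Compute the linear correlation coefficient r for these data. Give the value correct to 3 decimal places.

n = 8, Σx = 778, Σy = 657, Σx² = 77890, Σy² = 61127, Σxy = 67716
nΣxy − ΣxΣy = 541728 − 511146 = 30582
nΣx² − (Σx)² = 623120 − 605284 = 17836; nΣy² − (Σy)² = 489016 − 431649 = 57367
r = 30582 / √(17836 × 57367) = 30582 / 31987.4634 ≈ 0.956

0.956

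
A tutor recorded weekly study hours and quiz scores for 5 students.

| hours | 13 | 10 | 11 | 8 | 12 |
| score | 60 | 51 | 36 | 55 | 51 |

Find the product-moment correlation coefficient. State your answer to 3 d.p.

0.081

n = 5, Σx = 54, Σy = 253, Σx² = 598, Σy² = 13123, Σxy = 2738
nΣxy − ΣxΣy = 13690 − 13662 = 28
nΣx² − (Σx)² = 2990 − 2916 = 74; nΣy² − (Σy)² = 65615 − 64009 = 1606
r = 28 / √(74 × 1606) = 28 / 344.7376 ≈ 0.081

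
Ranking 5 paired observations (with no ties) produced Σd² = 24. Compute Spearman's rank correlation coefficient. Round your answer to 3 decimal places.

-0.200

ρ = 1 − 6Σd² / [n(n²−1)] = 1 − 6×24 / (5×24)
  = 1 − 144/120 = 1 − 1.2000 ≈ -0.200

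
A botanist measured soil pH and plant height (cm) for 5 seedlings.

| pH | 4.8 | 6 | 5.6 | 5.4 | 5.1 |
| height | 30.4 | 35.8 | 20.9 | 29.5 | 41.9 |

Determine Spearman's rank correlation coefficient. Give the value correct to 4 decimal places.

-0.2000

Rank pH: 1, 5, 4, 3, 2
Rank height: 3, 4, 1, 2, 5
d = rank(pH) − rank(height): -2, 1, 3, 1, -3; Σd² = 24
ρ = 1 − 6Σd² / [n(n²−1)] = 1 − 6×24 / (5×24) = 1 − 144/120 ≈ -0.2000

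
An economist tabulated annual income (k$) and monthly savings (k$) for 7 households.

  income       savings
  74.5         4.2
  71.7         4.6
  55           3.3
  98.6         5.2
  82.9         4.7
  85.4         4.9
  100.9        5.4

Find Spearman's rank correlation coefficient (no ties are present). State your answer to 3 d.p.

Rank income: 3, 2, 1, 6, 4, 5, 7
Rank savings: 2, 3, 1, 6, 4, 5, 7
d = rank(income) − rank(savings): 1, -1, 0, 0, 0, 0, 0; Σd² = 2
ρ = 1 − 6Σd² / [n(n²−1)] = 1 − 6×2 / (7×48) = 1 − 12/336 ≈ 0.964

0.964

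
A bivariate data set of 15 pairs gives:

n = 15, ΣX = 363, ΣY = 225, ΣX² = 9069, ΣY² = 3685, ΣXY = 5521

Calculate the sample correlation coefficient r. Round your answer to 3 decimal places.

r = (nΣXY − ΣXΣY) / √[(nΣX² − (ΣX)²)(nΣY² − (ΣY)²)]
Numerator: 15×5521 − 363×225 = 1140
Denominator: √[(136035 − 131769)(55275 − 50625)] = √[4266 × 4650] = 4453.8635
r = 1140 / 4453.8635 ≈ 0.256

0.256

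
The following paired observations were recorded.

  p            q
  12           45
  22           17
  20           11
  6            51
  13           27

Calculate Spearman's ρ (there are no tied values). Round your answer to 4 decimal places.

-0.9000

Rank p: 2, 5, 4, 1, 3
Rank q: 4, 2, 1, 5, 3
d = rank(p) − rank(q): -2, 3, 3, -4, 0; Σd² = 38
ρ = 1 − 6Σd² / [n(n²−1)] = 1 − 6×38 / (5×24) = 1 − 228/120 ≈ -0.9000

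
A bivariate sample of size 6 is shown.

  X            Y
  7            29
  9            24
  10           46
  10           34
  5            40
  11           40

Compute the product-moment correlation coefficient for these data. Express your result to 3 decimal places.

n = 6, ΣX = 52, ΣY = 213, ΣX² = 476, ΣY² = 7889, ΣXY = 1859
nΣXY − ΣXΣY = 11154 − 11076 = 78
nΣX² − (ΣX)² = 2856 − 2704 = 152; nΣY² − (ΣY)² = 47334 − 45369 = 1965
r = 78 / √(152 × 1965) = 78 / 546.5162 ≈ 0.143

0.143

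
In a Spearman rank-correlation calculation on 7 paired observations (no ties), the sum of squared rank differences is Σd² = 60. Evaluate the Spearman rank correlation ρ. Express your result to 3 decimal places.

-0.071

ρ = 1 − 6Σd² / [n(n²−1)] = 1 − 6×60 / (7×48)
  = 1 − 360/336 = 1 − 1.0714 ≈ -0.071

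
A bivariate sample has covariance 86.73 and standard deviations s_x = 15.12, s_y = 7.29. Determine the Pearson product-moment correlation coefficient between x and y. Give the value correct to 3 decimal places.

0.787

r = Cov(x,y) / (s_x · s_y) = 86.73 / (15.12 × 7.29)
  = 86.73 / 110.2248 ≈ 0.787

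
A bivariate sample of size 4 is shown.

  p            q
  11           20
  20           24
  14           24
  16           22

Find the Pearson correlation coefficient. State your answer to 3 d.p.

n = 4, Σp = 61, Σq = 90, Σp² = 973, Σq² = 2036, Σpq = 1388
nΣpq − ΣpΣq = 5552 − 5490 = 62
nΣp² − (Σp)² = 3892 − 3721 = 171; nΣq² − (Σq)² = 8144 − 8100 = 44
r = 62 / √(171 × 44) = 62 / 86.7410 ≈ 0.715

0.715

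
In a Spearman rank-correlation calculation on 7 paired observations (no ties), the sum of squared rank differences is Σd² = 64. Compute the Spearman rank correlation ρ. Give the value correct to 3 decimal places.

ρ = 1 − 6Σd² / [n(n²−1)] = 1 − 6×64 / (7×48)
  = 1 − 384/336 = 1 − 1.1429 ≈ -0.143

-0.143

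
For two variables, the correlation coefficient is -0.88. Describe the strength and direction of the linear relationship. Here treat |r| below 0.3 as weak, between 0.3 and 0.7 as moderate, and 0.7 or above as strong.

strong negative

r = -0.88 < 0 so the relationship is negative.
|r| = 0.88, which falls in the strong range.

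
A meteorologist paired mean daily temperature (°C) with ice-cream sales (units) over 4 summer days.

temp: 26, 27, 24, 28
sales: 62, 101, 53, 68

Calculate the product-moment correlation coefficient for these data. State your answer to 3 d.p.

0.560

n = 4, Σx = 105, Σy = 284, Σx² = 2765, Σy² = 21478, Σxy = 7515
nΣxy − ΣxΣy = 30060 − 29820 = 240
nΣx² − (Σx)² = 11060 − 11025 = 35; nΣy² − (Σy)² = 85912 − 80656 = 5256
r = 240 / √(35 × 5256) = 240 / 428.9056 ≈ 0.560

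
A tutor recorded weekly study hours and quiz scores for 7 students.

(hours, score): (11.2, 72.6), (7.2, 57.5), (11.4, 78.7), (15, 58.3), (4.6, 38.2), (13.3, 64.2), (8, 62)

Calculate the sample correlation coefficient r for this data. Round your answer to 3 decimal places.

n = 7, Σx = 70.7, Σy = 431.5, Σx² = 794.29, Σy² = 27594.47, Σxy = 4524.38
nΣxy − ΣxΣy = 31670.66 − 30507.05 = 1163.61
nΣx² − (Σx)² = 5560.03 − 4998.49 = 561.54; nΣy² − (Σy)² = 193161.29 − 186192.25 = 6969.04
r = 1163.61 / √(561.54 × 6969.04) = 1163.61 / 1978.2302 ≈ 0.588

0.588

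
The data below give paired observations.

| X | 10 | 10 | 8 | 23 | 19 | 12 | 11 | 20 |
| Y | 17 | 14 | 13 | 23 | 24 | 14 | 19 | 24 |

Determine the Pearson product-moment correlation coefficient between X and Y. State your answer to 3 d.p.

n = 8, ΣX = 113, ΣY = 148, ΣX² = 1819, ΣY² = 2892, ΣXY = 2256
nΣXY − ΣXΣY = 18048 − 16724 = 1324
nΣX² − (ΣX)² = 14552 − 12769 = 1783; nΣY² − (ΣY)² = 23136 − 21904 = 1232
r = 1324 / √(1783 × 1232) = 1324 / 1482.1120 ≈ 0.893

0.893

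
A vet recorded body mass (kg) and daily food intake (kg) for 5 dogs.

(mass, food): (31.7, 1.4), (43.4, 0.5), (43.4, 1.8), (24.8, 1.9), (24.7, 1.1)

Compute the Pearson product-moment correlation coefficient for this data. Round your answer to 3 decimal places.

-0.311

n = 5, Σx = 168, Σy = 6.7, Σx² = 5997.14, Σy² = 10.27, Σxy = 218.49
nΣxy − ΣxΣy = 1092.45 − 1125.6 = -33.15
nΣx² − (Σx)² = 29985.7 − 28224 = 1761.7; nΣy² − (Σy)² = 51.35 − 44.89 = 6.46
r = -33.15 / √(1761.7 × 6.46) = -33.15 / 106.6798 ≈ -0.311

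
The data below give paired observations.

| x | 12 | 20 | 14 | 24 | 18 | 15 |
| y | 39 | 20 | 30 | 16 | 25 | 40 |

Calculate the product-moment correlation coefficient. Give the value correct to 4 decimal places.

n = 6, Σx = 103, Σy = 170, Σx² = 1865, Σy² = 5302, Σxy = 2722
nΣxy − ΣxΣy = 16332 − 17510 = -1178
nΣx² − (Σx)² = 11190 − 10609 = 581; nΣy² − (Σy)² = 31812 − 28900 = 2912
r = -1178 / √(581 × 2912) = -1178 / 1300.7198 ≈ -0.9057

-0.9057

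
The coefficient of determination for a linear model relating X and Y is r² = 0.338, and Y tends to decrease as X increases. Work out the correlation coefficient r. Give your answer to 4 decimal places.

-0.5814

|r| = √0.338 = 0.5814
The association is negative, so r = −0.5814.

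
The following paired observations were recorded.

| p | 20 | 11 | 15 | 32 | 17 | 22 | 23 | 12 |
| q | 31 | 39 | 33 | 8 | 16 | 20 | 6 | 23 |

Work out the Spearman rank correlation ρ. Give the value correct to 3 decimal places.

-0.810

Rank p: 5, 1, 3, 8, 4, 6, 7, 2
Rank q: 6, 8, 7, 2, 3, 4, 1, 5
d = rank(p) − rank(q): -1, -7, -4, 6, 1, 2, 6, -3; Σd² = 152
ρ = 1 − 6Σd² / [n(n²−1)] = 1 − 6×152 / (8×63) = 1 − 912/504 ≈ -0.810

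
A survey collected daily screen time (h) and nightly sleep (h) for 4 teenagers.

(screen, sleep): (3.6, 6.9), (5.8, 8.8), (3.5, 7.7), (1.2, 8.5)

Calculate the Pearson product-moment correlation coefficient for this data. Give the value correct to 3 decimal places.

0.121

n = 4, Σx = 14.1, Σy = 31.9, Σx² = 60.29, Σy² = 256.59, Σxy = 113.03
nΣxy − ΣxΣy = 452.12 − 449.79 = 2.33
nΣx² − (Σx)² = 241.16 − 198.81 = 42.35; nΣy² − (Σy)² = 1026.36 − 1017.61 = 8.75
r = 2.33 / √(42.35 × 8.75) = 2.33 / 19.2500 ≈ 0.121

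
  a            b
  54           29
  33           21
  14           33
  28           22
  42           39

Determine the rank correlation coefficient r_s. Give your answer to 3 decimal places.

Rank a: 5, 3, 1, 2, 4
Rank b: 3, 1, 4, 2, 5
d = rank(a) − rank(b): 2, 2, -3, 0, -1; Σd² = 18
ρ = 1 − 6Σd² / [n(n²−1)] = 1 − 6×18 / (5×24) = 1 − 108/120 ≈ 0.100

0.100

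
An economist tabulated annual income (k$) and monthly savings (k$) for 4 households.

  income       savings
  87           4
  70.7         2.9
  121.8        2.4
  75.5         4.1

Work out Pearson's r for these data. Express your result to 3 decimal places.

n = 4, Σx = 355, Σy = 13.4, Σx² = 33102.98, Σy² = 46.98, Σxy = 1154.9
nΣxy − ΣxΣy = 4619.6 − 4757 = -137.4
nΣx² − (Σx)² = 132411.92 − 126025 = 6386.92; nΣy² − (Σy)² = 187.92 − 179.56 = 8.36
r = -137.4 / √(6386.92 × 8.36) = -137.4 / 231.0728 ≈ -0.595

-0.595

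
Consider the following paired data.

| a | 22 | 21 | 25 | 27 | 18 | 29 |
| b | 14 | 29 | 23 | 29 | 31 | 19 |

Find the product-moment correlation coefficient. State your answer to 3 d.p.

-0.348

n = 6, Σa = 142, Σb = 145, Σa² = 3444, Σb² = 3729, Σab = 3384
nΣab − ΣaΣb = 20304 − 20590 = -286
nΣa² − (Σa)² = 20664 − 20164 = 500; nΣb² − (Σb)² = 22374 − 21025 = 1349
r = -286 / √(500 × 1349) = -286 / 821.2795 ≈ -0.348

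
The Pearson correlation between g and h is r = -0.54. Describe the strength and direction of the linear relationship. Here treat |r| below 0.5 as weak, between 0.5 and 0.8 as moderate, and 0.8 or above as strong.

r = -0.54 < 0 so the relationship is negative.
|r| = 0.54, which falls in the moderate range.

moderate negative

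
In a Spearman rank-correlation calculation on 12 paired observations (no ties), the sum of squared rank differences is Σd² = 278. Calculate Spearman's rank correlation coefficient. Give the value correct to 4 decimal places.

0.0280

ρ = 1 − 6Σd² / [n(n²−1)] = 1 − 6×278 / (12×143)
  = 1 − 1668/1716 = 1 − 0.97203 ≈ 0.0280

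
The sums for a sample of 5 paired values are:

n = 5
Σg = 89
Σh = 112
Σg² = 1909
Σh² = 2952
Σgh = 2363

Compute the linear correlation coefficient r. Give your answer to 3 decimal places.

r = (nΣgh − ΣgΣh) / √[(nΣg² − (Σg)²)(nΣh² − (Σh)²)]
Numerator: 5×2363 − 89×112 = 1847
Denominator: √[(9545 − 7921)(14760 − 12544)] = √[1624 × 2216] = 1897.0461
r = 1847 / 1897.0461 ≈ 0.974

0.974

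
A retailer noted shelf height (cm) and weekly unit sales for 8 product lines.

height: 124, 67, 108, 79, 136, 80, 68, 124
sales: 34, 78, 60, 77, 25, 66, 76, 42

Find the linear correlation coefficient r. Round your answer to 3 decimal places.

n = 8, Σx = 786, Σy = 458, Σx² = 82666, Σy² = 29290, Σxy = 41061
nΣxy − ΣxΣy = 328488 − 359988 = -31500
nΣx² − (Σx)² = 661328 − 617796 = 43532; nΣy² − (Σy)² = 234320 − 209764 = 24556
r = -31500 / √(43532 × 24556) = -31500 / 32695.1341 ≈ -0.963

-0.963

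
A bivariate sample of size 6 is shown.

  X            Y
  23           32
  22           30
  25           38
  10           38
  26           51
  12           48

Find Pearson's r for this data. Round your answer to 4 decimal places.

-0.1136

n = 6, ΣX = 118, ΣY = 237, ΣX² = 2558, ΣY² = 9717, ΣXY = 4628
nΣXY − ΣXΣY = 27768 − 27966 = -198
nΣX² − (ΣX)² = 15348 − 13924 = 1424; nΣY² − (ΣY)² = 58302 − 56169 = 2133
r = -198 / √(1424 × 2133) = -198 / 1742.8115 ≈ -0.1136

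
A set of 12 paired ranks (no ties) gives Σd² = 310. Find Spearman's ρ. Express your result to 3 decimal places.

-0.084

ρ = 1 − 6Σd² / [n(n²−1)] = 1 − 6×310 / (12×143)
  = 1 − 1860/1716 = 1 − 1.0839 ≈ -0.084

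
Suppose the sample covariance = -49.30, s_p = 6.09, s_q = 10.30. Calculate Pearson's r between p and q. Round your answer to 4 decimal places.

-0.7859

r = Cov(p,q) / (s_p · s_q) = -49.30 / (6.09 × 10.30)
  = -49.30 / 62.7270 ≈ -0.7859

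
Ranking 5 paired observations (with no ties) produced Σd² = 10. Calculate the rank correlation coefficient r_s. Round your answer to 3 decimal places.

ρ = 1 − 6Σd² / [n(n²−1)] = 1 − 6×10 / (5×24)
  = 1 − 60/120 = 1 − 0.5000 ≈ 0.500

0.500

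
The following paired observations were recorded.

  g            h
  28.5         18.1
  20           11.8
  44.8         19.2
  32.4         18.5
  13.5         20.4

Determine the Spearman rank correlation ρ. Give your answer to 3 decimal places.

Rank g: 3, 2, 5, 4, 1
Rank h: 2, 1, 4, 3, 5
d = rank(g) − rank(h): 1, 1, 1, 1, -4; Σd² = 20
ρ = 1 − 6Σd² / [n(n²−1)] = 1 − 6×20 / (5×24) = 1 − 120/120 ≈ 0.000

0.000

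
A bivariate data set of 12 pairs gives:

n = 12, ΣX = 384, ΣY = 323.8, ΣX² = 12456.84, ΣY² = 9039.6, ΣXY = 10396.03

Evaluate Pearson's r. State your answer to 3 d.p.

0.152

r = (nΣXY − ΣXΣY) / √[(nΣX² − (ΣX)²)(nΣY² − (ΣY)²)]
Numerator: 12×10396.03 − 384×323.8 = 413.16
Denominator: √[(149482.08 − 147456)(108475.2 − 104846.44)] = √[2026.08 × 3628.76] = 2711.4863
r = 413.16 / 2711.4863 ≈ 0.152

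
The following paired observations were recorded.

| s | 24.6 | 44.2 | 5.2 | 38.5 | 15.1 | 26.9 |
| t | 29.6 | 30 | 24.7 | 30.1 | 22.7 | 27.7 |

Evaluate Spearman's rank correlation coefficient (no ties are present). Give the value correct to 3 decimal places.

0.829

Rank s: 3, 6, 1, 5, 2, 4
Rank t: 4, 5, 2, 6, 1, 3
d = rank(s) − rank(t): -1, 1, -1, -1, 1, 1; Σd² = 6
ρ = 1 − 6Σd² / [n(n²−1)] = 1 − 6×6 / (6×35) = 1 − 36/210 ≈ 0.829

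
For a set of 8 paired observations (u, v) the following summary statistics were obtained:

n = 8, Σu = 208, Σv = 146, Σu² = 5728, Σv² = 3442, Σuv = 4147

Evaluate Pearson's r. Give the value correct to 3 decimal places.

r = (nΣuv − ΣuΣv) / √[(nΣu² − (Σu)²)(nΣv² − (Σv)²)]
Numerator: 8×4147 − 208×146 = 2808
Denominator: √[(45824 − 43264)(27536 − 21316)] = √[2560 × 6220] = 3990.3885
r = 2808 / 3990.3885 ≈ 0.704

0.704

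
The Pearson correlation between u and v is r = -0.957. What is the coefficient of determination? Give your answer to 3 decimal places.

r² = (-0.957)² = 0.916

0.916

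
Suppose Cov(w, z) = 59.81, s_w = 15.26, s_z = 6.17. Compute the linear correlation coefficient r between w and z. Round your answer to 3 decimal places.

r = Cov(w,z) / (s_w · s_z) = 59.81 / (15.26 × 6.17)
  = 59.81 / 94.1542 ≈ 0.635

0.635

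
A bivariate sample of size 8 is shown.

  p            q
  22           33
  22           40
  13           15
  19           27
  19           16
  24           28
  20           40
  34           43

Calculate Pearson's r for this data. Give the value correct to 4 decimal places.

0.7079

n = 8, Σp = 173, Σq = 242, Σp² = 3991, Σq² = 8132, Σpq = 5552
nΣpq − ΣpΣq = 44416 − 41866 = 2550
nΣp² − (Σp)² = 31928 − 29929 = 1999; nΣq² − (Σq)² = 65056 − 58564 = 6492
r = 2550 / √(1999 × 6492) = 2550 / 3602.4308 ≈ 0.7079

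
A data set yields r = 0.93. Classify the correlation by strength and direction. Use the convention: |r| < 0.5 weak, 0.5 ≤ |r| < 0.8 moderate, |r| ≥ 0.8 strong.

r = 0.93 > 0 so the relationship is positive.
|r| = 0.93, which falls in the strong range.

strong positive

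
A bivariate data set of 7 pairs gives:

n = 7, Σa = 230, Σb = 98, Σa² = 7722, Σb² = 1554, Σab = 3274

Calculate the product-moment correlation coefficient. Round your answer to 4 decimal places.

0.3117

r = (nΣab − ΣaΣb) / √[(nΣa² − (Σa)²)(nΣb² − (Σb)²)]
Numerator: 7×3274 − 230×98 = 378
Denominator: √[(54054 − 52900)(10878 − 9604)] = √[1154 × 1274] = 1212.5164
r = 378 / 1212.5164 ≈ 0.3117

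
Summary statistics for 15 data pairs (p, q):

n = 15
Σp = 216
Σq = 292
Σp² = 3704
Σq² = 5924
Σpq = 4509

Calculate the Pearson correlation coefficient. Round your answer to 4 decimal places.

0.8064

r = (nΣpq − ΣpΣq) / √[(nΣp² − (Σp)²)(nΣq² − (Σq)²)]
Numerator: 15×4509 − 216×292 = 4563
Denominator: √[(55560 − 46656)(88860 − 85264)] = √[8904 × 3596] = 5658.5143
r = 4563 / 5658.5143 ≈ 0.8064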